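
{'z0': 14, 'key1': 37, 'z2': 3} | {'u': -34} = {'z0': 14, 'key1': 37, 'z2': 3, 'u': -34}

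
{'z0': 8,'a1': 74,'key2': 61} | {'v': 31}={'z0': 8, 'a1': 74, 'key2': 61, 'v': 31}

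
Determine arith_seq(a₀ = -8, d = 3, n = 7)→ a_0 = -8 + 0*3 = -8
a_1 = -8 + 1*3 = -5
a_2 = -8 + 2*3 = -2
...
= [-8, -5, -2, 1, 4, 7, 10]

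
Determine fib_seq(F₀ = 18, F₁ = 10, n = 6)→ [18, 10, 28, 38, 66, 104]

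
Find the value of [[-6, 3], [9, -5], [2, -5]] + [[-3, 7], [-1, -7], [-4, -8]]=[[-9, 10], [8, -12], [-2, -13]]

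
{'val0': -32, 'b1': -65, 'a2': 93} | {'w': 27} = {'val0': -32, 'b1': -65, 'a2': 93, 'w': 27}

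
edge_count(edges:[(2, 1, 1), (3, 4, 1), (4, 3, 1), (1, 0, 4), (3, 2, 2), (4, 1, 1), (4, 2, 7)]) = 7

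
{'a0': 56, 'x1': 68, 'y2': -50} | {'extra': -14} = {'a0': 56, 'x1': 68, 'y2': -50, 'extra': -14}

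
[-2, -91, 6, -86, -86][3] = -86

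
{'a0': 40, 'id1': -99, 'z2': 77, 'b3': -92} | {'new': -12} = {'a0': 40, 'id1': -99, 'z2': 77, 'b3': -92, 'new': -12}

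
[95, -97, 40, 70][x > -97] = [95, 40, 70]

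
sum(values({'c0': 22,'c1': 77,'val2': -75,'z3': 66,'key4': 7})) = 22 + 77 + (-75) + 66 + 7
= 97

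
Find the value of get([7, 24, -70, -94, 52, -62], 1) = 24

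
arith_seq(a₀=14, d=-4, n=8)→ a_0 = 14 + 0*-4 = 14
a_1 = 14 + 1*-4 = 10
a_2 = 14 + 2*-4 = 6
...
= [14, 10, 6, 2, -2, -6, -10, -14]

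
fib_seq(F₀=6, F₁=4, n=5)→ [6, 4, 10, 14, 24]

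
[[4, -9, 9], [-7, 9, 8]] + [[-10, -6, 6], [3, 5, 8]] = [[-6, -15, 15], [-4, 14, 16]]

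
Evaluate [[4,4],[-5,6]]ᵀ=[[4, -5], [4, 6]]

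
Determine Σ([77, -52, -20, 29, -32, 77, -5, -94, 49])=29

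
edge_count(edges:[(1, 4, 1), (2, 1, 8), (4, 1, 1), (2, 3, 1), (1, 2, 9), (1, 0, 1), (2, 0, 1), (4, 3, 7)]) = 8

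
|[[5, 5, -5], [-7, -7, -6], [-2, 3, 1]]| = 325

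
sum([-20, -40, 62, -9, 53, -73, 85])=(-20) + (-40) + 62 + (-9) + 53 + (-73) + 85
= 58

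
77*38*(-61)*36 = -6425496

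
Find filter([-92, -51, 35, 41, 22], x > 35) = [41]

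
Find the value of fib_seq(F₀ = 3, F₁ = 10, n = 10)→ [3, 10, 13, 23, 36, 59, 95, 154, 249, 403]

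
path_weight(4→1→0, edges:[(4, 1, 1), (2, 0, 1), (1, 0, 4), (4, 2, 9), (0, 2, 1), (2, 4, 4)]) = 5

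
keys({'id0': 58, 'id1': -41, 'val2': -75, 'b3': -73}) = ['id0', 'id1', 'val2', 'b3']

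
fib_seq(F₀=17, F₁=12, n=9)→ F_2 = F_1 + F_0 = 29
F_3 = F_2 + F_1 = 41
F_4 = F_3 + F_2 = 70
...
= [17, 12, 29, 41, 70, 111, 181, 292, 473]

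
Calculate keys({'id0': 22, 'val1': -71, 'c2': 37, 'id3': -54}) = ['id0', 'val1', 'c2', 'id3']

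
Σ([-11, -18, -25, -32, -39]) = -125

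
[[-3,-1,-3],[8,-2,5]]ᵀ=[[-3, 8], [-1, -2], [-3, 5]]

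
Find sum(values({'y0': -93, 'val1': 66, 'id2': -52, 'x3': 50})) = (-93) + 66 + (-52) + 50
= -29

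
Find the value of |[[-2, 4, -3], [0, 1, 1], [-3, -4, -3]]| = -23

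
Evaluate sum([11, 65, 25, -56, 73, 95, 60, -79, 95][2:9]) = 213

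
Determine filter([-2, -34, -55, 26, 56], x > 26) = keep x where x > 26: -2✗, -34✗, -55✗, 26✗, 56✓
= [56]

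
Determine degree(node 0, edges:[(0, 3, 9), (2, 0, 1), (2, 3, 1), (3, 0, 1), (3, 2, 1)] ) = 3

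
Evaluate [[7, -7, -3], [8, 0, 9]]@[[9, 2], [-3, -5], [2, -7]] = [[78, 70], [90, -47]]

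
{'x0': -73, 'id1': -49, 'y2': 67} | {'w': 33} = {'x0': -73, 'id1': -49, 'y2': 67, 'w': 33}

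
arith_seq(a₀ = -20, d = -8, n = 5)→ a_0 = -20 + 0*-8 = -20
a_1 = -20 + 1*-8 = -28
a_2 = -20 + 2*-8 = -36
...
= [-20, -28, -36, -44, -52]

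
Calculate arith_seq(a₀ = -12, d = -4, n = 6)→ [-12, -16, -20, -24, -28, -32]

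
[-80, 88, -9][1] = 88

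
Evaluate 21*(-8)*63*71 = -751464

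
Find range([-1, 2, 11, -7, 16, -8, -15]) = 31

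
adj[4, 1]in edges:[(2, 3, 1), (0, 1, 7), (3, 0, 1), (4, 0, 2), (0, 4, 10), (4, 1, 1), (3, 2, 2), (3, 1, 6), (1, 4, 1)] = 1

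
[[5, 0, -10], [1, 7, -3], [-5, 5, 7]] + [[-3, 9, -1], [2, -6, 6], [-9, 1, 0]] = [[2, 9, -11], [3, 1, 3], [-14, 6, 7]]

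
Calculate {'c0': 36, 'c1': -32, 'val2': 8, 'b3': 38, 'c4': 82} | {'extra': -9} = {'c0': 36, 'c1': -32, 'val2': 8, 'b3': 38, 'c4': 82, 'extra': -9}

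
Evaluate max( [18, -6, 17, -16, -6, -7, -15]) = 18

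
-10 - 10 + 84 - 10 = 54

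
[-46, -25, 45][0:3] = [-46, -25, 45]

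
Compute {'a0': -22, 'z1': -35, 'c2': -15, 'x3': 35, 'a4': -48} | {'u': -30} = {'a0': -22, 'z1': -35, 'c2': -15, 'x3': 35, 'a4': -48, 'u': -30}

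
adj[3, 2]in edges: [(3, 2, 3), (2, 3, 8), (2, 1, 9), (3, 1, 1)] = 3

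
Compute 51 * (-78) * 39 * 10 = -1551420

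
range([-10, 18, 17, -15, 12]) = 33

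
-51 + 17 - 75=-109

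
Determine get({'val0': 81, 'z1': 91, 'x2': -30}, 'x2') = -30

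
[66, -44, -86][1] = -44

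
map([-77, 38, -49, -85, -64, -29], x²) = (-77)²=5929, (38)²=1444, (-49)²=2401, (-85)²=7225, (-64)²=4096, (-29)²=841
= [5929, 1444, 2401, 7225, 4096, 841]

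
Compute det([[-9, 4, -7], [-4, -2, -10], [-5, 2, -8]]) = (1)*(-9)*det([[-2, -10], [2, -8]]) + (-1)*(4)*det([[-4, -10], [-5, -8]]) + (1)*(-7)*det([[-4, -2], [-5, 2]])
= -324 + 72 + 126
= -126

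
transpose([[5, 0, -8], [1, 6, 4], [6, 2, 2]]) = [[5, 1, 6], [0, 6, 2], [-8, 4, 2]]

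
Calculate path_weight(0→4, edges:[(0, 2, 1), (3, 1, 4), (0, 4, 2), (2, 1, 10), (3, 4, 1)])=2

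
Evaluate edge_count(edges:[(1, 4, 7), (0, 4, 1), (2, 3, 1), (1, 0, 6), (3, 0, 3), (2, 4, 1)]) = 6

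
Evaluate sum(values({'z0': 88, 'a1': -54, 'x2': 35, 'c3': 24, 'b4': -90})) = 88 + (-54) + 35 + 24 + (-90)
= 3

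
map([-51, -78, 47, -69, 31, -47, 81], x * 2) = -51*2=-102, -78*2=-156, 47*2=94, -69*2=-138, 31*2=62, -47*2=-94, 81*2=162
= [-102, -156, 94, -138, 62, -94, 162]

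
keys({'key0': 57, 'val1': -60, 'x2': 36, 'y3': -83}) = ['key0', 'val1', 'x2', 'y3']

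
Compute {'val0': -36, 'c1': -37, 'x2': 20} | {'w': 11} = {'val0': -36, 'c1': -37, 'x2': 20, 'w': 11}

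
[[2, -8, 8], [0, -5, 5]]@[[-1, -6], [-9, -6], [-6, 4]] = [[22, 68], [15, 50]]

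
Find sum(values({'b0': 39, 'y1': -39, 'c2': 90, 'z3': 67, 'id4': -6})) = 151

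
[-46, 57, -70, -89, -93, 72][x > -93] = [-46, 57, -70, -89, 72]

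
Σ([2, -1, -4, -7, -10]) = 2 + (-1) + (-4) + (-7) + (-10)
= -20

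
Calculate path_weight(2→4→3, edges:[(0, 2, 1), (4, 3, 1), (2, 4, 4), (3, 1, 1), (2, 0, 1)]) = 5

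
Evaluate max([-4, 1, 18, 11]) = 18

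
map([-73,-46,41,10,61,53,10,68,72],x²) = (-73)²=5329, (-46)²=2116, (41)²=1681, (10)²=100, (61)²=3721, (53)²=2809, (10)²=100, (68)²=4624, (72)²=5184
= [5329, 2116, 1681, 100, 3721, 2809, 100, 4624, 5184]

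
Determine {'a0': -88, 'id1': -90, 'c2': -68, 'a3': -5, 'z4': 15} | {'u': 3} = {'a0': -88, 'id1': -90, 'c2': -68, 'a3': -5, 'z4': 15, 'u': 3}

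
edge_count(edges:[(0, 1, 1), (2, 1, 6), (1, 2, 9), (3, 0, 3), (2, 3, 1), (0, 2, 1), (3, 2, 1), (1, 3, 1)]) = 8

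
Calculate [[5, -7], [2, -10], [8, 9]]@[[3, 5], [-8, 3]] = [[71, 4], [86, -20], [-48, 67]]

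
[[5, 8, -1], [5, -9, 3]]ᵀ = [[5, 5], [8, -9], [-1, 3]]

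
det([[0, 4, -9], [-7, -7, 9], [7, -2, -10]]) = (1)*(0)*det([[-7, 9], [-2, -10]]) + (-1)*(4)*det([[-7, 9], [7, -10]]) + (1)*(-9)*det([[-7, -7], [7, -2]])
= 0 + -28 + -567
= -595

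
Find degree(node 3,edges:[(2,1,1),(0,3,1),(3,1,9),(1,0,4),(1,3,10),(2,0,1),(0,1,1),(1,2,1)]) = 3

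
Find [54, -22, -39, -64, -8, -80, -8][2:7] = [-39, -64, -8, -80, -8]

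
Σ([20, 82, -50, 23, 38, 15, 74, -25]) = 20 + 82 + (-50) + 23 + 38 + 15 + 74 + (-25)
= 177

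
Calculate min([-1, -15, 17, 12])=-15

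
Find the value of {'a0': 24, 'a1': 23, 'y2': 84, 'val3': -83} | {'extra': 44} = {'a0': 24, 'a1': 23, 'y2': 84, 'val3': -83, 'extra': 44}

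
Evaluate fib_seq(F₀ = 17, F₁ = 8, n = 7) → [17, 8, 25, 33, 58, 91, 149]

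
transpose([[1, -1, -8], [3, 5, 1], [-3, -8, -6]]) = [[1, 3, -3], [-1, 5, -8], [-8, 1, -6]]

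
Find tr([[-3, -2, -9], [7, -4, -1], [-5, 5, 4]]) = -3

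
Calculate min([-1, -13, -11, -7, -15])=-15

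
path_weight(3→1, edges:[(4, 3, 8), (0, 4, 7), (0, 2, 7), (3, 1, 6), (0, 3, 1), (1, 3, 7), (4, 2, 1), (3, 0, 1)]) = 6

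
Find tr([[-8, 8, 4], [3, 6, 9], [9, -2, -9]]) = diagonal: (-8) + 6 + (-9)
= -11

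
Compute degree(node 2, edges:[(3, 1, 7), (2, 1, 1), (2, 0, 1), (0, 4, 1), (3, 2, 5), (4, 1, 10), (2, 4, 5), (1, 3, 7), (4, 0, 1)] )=4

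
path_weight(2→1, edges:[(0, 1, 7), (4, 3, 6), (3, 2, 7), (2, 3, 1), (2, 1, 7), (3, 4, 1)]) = w(2→1)=7
= 7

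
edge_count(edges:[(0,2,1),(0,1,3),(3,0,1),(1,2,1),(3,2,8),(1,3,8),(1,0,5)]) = 7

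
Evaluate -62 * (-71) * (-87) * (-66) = 25276284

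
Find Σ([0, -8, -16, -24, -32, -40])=-120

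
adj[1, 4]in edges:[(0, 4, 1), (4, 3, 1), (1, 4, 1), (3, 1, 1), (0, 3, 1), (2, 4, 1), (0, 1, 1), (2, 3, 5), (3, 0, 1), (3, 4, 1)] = 1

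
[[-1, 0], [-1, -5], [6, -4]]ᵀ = [[-1, -1, 6], [0, -5, -4]]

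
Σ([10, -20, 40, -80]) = 10 + -20 + 40 + -80
= -50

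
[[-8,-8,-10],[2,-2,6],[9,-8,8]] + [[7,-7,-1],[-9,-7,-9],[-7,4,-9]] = [[-1, -15, -11], [-7, -9, -3], [2, -4, -1]]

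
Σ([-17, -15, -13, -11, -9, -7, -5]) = -77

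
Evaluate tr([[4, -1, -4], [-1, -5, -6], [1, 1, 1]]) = diagonal: 4 + (-5) + 1
= 0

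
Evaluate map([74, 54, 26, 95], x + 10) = 74+10=84, 54+10=64, 26+10=36, 95+10=105
= [84, 64, 36, 105]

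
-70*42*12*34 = -1199520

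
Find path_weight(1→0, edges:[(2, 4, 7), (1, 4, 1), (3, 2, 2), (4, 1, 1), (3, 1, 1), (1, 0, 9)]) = 9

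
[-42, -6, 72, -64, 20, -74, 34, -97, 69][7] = -97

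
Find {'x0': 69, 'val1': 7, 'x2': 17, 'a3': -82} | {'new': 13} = {'x0': 69, 'val1': 7, 'x2': 17, 'a3': -82, 'new': 13}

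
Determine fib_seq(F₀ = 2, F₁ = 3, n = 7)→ [2, 3, 5, 8, 13, 21, 34]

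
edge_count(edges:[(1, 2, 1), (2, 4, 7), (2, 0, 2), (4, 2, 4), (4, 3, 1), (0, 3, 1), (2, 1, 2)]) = 7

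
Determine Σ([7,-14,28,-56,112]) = 7 + -14 + 28 + -56 + 112
= 77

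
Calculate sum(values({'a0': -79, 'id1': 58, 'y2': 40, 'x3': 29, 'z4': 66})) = (-79) + 58 + 40 + 29 + 66
= 114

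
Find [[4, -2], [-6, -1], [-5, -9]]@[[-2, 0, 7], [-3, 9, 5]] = C[0][0] = (4)*(-2) + (-2)*(-3) = -2
C[0][1] = (4)*(0) + (-2)*(9) = -18
C[0][2] = (4)*(7) + (-2)*(5) = 18
C[1][0] = (-6)*(-2) + (-1)*(-3) = 15
C[1][1] = (-6)*(0) + (-1)*(9) = -9
C[1][2] = (-6)*(7) + (-1)*(5) = -47
... (3 more cells)
= [[-2, -18, 18], [15, -9, -47], [37, -81, -80]]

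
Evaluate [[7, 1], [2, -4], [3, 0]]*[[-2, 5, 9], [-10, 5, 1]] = [[-24, 40, 64], [36, -10, 14], [-6, 15, 27]]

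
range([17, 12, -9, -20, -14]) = 37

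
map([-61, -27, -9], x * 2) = -61*2=-122, -27*2=-54, -9*2=-18
= [-122, -54, -18]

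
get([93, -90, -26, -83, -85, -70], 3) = -83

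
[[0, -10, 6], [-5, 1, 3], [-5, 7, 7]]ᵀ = [[0, -5, -5], [-10, 1, 7], [6, 3, 7]]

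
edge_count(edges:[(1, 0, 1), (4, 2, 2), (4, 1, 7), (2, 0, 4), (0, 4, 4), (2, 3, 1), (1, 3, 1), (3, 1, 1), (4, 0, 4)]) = 9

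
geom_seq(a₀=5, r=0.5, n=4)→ [5.0, 2.5, 1.25, 0.625]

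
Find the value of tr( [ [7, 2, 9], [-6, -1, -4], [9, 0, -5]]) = 1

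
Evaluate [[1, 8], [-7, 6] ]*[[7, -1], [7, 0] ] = [[63, -1], [-7, 7]]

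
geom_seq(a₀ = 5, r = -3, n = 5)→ [5, -15, 45, -135, 405]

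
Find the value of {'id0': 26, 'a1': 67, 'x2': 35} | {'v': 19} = {'id0': 26, 'a1': 67, 'x2': 35, 'v': 19}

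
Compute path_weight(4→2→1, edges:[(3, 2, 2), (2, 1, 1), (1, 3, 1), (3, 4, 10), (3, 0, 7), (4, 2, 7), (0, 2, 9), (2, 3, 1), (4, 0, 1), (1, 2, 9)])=w(4→2)=7 + w(2→1)=1
= 8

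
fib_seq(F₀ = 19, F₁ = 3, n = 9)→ F_2 = F_1 + F_0 = 22
F_3 = F_2 + F_1 = 25
F_4 = F_3 + F_2 = 47
...
= [19, 3, 22, 25, 47, 72, 119, 191, 310]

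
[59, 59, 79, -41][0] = 59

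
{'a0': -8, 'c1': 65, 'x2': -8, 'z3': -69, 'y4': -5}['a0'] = -8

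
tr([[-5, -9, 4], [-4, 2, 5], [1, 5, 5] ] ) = 2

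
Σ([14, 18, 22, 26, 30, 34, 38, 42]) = 14 + 18 + 22 + 26 + 30 + 34 + 38 + 42
= 224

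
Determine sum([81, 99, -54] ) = 81 + 99 + (-54)
= 126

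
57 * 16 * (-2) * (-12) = 21888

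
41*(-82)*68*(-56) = 12802496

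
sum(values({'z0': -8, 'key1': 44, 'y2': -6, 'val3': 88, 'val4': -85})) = (-8) + 44 + (-6) + 88 + (-85)
= 33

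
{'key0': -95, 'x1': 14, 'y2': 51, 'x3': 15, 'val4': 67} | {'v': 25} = {'key0': -95, 'x1': 14, 'y2': 51, 'x3': 15, 'val4': 67, 'v': 25}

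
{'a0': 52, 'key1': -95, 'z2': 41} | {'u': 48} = {'a0': 52, 'key1': -95, 'z2': 41, 'u': 48}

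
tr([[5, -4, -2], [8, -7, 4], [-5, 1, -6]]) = diagonal: 5 + (-7) + (-6)
= -8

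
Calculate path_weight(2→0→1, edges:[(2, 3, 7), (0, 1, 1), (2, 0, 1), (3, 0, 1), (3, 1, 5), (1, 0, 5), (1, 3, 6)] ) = w(2→0)=1 + w(0→1)=1
= 2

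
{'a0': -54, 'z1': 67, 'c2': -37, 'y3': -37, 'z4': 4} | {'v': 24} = {'a0': -54, 'z1': 67, 'c2': -37, 'y3': -37, 'z4': 4, 'v': 24}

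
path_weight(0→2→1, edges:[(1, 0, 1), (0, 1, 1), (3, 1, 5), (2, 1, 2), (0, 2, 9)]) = w(0→2)=9 + w(2→1)=2
= 11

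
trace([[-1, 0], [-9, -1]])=diagonal: (-1) + (-1)
= -2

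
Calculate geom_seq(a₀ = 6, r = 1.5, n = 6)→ a_0 = 6*1.5^0 = 6.0
a_1 = 6*1.5^1 = 9.0
a_2 = 6*1.5^2 = 13.5
...
= [6.0, 9.0, 13.5, 20.25, 30.375, 45.5625]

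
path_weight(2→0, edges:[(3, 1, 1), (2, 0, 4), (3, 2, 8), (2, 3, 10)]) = w(2→0)=4
= 4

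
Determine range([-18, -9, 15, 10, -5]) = 33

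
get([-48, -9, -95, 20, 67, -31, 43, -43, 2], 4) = 67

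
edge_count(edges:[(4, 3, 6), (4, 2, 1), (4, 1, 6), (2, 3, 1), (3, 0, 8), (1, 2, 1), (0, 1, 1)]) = 7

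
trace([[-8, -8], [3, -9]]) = -17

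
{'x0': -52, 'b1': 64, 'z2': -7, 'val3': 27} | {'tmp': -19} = {'x0': -52, 'b1': 64, 'z2': -7, 'val3': 27, 'tmp': -19}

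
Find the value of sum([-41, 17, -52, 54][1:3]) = -35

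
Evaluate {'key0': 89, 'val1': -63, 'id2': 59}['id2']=59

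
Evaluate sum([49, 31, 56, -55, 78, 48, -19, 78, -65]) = 201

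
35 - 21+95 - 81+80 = 108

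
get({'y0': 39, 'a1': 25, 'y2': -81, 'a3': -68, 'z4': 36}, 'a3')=-68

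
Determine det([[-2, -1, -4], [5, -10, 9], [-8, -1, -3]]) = (1)*(-2)*det([[-10, 9], [-1, -3]]) + (-1)*(-1)*det([[5, 9], [-8, -3]]) + (1)*(-4)*det([[5, -10], [-8, -1]])
= -78 + 57 + 340
= 319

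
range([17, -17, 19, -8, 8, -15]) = 36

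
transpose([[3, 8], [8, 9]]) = [[3, 8], [8, 9]]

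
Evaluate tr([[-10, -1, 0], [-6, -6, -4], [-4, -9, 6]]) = -10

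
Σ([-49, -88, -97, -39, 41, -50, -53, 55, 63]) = -217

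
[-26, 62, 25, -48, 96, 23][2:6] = [25, -48, 96, 23]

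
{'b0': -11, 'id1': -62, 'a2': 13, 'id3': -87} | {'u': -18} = {'b0': -11, 'id1': -62, 'a2': 13, 'id3': -87, 'u': -18}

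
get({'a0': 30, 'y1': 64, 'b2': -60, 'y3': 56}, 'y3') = 56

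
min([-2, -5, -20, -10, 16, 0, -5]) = -20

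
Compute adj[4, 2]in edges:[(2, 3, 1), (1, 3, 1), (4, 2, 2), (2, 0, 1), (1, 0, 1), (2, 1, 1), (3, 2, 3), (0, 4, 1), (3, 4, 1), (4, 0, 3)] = 2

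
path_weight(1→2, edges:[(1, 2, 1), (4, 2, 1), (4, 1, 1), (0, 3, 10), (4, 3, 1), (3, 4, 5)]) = 1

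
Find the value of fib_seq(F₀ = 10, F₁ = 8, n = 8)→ F_2 = F_1 + F_0 = 18
F_3 = F_2 + F_1 = 26
F_4 = F_3 + F_2 = 44
...
= [10, 8, 18, 26, 44, 70, 114, 184]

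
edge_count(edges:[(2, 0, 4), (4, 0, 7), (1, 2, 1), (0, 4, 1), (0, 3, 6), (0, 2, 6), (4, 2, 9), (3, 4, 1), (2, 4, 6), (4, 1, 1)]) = 10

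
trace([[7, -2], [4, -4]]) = diagonal: 7 + (-4)
= 3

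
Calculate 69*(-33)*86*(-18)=3524796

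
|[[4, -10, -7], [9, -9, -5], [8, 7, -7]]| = (1)*(4)*det([[-9, -5], [7, -7]]) + (-1)*(-10)*det([[9, -5], [8, -7]]) + (1)*(-7)*det([[9, -9], [8, 7]])
= 392 + -230 + -945
= -783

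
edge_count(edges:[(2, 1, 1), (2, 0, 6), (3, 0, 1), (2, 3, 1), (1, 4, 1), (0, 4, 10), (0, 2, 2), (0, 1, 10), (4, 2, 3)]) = 9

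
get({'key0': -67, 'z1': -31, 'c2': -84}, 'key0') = -67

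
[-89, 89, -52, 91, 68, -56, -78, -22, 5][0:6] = [-89, 89, -52, 91, 68, -56]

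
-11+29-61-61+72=-32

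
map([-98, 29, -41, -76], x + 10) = -98+10=-88, 29+10=39, -41+10=-31, -76+10=-66
= [-88, 39, -31, -66]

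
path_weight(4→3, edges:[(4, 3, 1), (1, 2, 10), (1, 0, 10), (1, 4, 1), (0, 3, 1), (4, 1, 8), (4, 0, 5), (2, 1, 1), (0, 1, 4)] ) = w(4→3)=1
= 1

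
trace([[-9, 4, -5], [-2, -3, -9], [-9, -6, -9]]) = diagonal: (-9) + (-3) + (-9)
= -21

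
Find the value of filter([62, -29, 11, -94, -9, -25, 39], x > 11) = [62, 39]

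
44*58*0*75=0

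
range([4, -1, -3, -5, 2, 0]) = 9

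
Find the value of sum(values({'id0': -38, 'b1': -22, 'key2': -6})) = (-38) + (-22) + (-6)
= -66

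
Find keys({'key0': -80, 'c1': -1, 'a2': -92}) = ['key0', 'c1', 'a2']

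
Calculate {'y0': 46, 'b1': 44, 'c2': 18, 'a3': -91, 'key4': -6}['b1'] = 44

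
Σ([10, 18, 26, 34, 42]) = 10 + 18 + 26 + 34 + 42
= 130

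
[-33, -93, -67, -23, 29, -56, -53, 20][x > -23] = keep x where x > -23: -33✗, -93✗, -67✗, -23✗, 29✓, -56✗, -53✗, 20✓
= [29, 20]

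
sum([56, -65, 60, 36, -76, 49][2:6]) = 69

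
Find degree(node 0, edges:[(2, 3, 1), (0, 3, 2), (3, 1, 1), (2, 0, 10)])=2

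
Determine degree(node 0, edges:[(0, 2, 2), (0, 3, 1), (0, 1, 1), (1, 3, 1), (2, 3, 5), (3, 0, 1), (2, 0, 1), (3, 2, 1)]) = incident: (0,2), (0,3), (0,1), (3,0), (2,0)
= 5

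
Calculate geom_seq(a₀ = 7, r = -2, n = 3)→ a_0 = 7*(-2)^0 = 7
a_1 = 7*(-2)^1 = -14
a_2 = 7*(-2)^2 = 28
= [7, -14, 28]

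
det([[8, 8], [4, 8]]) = 32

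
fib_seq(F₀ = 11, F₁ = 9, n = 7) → [11, 9, 20, 29, 49, 78, 127]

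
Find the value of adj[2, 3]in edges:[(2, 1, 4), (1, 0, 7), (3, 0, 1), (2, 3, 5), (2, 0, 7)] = 5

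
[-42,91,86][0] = -42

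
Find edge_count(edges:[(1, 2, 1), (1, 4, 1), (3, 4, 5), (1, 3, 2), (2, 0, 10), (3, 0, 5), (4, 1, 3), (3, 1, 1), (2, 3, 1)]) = 9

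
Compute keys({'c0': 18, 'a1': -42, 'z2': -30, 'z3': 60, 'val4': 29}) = ['c0', 'a1', 'z2', 'z3', 'val4']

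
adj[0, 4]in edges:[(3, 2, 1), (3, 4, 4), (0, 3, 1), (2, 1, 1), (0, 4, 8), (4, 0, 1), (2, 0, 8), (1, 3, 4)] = 8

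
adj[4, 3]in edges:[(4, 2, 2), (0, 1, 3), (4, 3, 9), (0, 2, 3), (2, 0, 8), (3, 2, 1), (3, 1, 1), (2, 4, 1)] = 9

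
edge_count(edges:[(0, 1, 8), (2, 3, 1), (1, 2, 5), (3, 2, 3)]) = 4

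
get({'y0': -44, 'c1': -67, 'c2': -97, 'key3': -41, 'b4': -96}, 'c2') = -97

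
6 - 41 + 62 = 27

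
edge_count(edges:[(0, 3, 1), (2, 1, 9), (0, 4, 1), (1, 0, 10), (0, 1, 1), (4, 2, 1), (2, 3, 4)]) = 7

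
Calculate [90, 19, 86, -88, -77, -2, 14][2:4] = [86, -88]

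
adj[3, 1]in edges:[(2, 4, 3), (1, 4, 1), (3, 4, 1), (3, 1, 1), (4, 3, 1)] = 1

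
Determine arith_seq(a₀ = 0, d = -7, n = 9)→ [0, -7, -14, -21, -28, -35, -42, -49, -56]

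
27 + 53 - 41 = 39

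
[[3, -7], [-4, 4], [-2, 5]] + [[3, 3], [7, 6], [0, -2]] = [[6, -4], [3, 10], [-2, 3]]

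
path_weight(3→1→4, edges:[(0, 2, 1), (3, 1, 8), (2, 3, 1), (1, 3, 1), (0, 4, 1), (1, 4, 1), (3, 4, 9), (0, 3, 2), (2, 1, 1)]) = w(3→1)=8 + w(1→4)=1
= 9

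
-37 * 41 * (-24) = 36408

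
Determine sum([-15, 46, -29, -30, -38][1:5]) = slice → [46, -29, -30, -38]
46 + (-29) + (-30) + (-38)
= -51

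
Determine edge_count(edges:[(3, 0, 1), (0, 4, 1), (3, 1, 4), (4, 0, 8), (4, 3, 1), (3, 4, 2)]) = 6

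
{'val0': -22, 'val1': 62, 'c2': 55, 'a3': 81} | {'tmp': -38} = {'val0': -22, 'val1': 62, 'c2': 55, 'a3': 81, 'tmp': -38}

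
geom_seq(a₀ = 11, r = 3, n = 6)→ a_0 = 11*3^0 = 11
a_1 = 11*3^1 = 33
a_2 = 11*3^2 = 99
...
= [11, 33, 99, 297, 891, 2673]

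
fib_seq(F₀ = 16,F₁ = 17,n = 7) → [16, 17, 33, 50, 83, 133, 216]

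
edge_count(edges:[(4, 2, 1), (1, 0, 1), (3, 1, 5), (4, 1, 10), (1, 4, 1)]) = 5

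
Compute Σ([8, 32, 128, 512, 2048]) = 2728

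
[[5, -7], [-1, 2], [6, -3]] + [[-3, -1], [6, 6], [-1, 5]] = [[2, -8], [5, 8], [5, 2]]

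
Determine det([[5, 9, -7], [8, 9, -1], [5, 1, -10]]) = 489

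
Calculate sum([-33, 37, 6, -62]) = -52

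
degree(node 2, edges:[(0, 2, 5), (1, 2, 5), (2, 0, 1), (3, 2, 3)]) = incident: (0,2), (1,2), (2,0), (3,2)
= 4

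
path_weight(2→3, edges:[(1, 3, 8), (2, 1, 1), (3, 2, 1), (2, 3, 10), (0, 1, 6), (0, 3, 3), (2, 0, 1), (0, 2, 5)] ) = w(2→3)=10
= 10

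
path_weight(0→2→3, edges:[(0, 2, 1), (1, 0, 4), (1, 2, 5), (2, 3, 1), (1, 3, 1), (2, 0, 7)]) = 2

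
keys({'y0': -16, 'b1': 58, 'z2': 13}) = ['y0', 'b1', 'z2']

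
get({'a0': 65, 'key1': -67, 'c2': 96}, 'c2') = 96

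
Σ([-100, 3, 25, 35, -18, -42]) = (-100) + 3 + 25 + 35 + (-18) + (-42)
= -97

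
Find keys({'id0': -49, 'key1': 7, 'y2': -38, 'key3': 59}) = ['id0', 'key1', 'y2', 'key3']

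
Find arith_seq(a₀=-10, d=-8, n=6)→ [-10, -18, -26, -34, -42, -50]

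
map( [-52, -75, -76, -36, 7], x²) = [2704, 5625, 5776, 1296, 49]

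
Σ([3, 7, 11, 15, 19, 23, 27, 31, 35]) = 171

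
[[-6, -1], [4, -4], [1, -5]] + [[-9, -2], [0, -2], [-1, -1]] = [[-15, -3], [4, -6], [0, -6]]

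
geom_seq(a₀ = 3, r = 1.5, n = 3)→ a_0 = 3*1.5^0 = 3.0
a_1 = 3*1.5^1 = 4.5
a_2 = 3*1.5^2 = 6.75
= [3.0, 4.5, 6.75]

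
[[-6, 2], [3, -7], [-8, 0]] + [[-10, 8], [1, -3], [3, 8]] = [[-16, 10], [4, -10], [-5, 8]]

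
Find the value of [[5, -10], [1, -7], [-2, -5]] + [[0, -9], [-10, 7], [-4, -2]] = [[5, -19], [-9, 0], [-6, -7]]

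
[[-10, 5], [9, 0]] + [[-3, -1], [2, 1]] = [[-13, 4], [11, 1]]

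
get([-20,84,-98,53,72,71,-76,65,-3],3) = 53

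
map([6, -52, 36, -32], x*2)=[12, -104, 72, -64]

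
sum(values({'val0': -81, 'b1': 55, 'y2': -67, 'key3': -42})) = -135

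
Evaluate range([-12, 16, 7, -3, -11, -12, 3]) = 28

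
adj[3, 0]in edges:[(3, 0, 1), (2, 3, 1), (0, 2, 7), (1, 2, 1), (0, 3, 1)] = 1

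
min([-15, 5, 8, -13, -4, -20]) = -20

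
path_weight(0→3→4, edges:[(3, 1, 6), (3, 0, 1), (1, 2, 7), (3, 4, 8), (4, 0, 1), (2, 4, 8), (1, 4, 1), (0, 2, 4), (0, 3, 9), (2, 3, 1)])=w(0→3)=9 + w(3→4)=8
= 17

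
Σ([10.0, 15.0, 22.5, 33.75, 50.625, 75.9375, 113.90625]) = 321.71875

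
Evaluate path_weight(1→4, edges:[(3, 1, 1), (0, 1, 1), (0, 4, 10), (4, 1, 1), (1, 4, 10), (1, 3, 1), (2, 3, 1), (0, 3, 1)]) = w(1→4)=10
= 10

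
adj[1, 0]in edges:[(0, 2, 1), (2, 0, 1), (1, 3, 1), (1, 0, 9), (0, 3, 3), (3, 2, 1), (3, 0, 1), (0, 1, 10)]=9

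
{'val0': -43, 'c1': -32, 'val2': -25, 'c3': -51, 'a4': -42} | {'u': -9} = {'val0': -43, 'c1': -32, 'val2': -25, 'c3': -51, 'a4': -42, 'u': -9}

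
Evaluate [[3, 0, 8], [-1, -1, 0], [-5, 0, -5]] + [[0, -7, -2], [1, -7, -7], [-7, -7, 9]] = [[3, -7, 6], [0, -8, -7], [-12, -7, 4]]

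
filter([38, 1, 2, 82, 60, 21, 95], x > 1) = [38, 2, 82, 60, 21, 95]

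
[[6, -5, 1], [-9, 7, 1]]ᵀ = [[6, -9], [-5, 7], [1, 1]]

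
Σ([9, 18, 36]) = 9 + 18 + 36
= 63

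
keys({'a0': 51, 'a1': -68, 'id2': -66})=['a0', 'a1', 'id2']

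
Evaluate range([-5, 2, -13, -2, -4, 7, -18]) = 25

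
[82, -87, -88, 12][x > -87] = [82, 12]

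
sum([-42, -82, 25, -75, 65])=(-42) + (-82) + 25 + (-75) + 65
= -109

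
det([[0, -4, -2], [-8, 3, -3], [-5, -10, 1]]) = -282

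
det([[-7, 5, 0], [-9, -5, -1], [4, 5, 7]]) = (1)*(-7)*det([[-5, -1], [5, 7]]) + (-1)*(5)*det([[-9, -1], [4, 7]]) + (1)*(0)*det([[-9, -5], [4, 5]])
= 210 + 295 + 0
= 505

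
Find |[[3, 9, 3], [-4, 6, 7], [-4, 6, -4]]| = -594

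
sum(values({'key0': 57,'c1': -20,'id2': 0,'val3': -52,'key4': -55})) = -70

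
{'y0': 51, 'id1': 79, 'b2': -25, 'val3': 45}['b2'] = -25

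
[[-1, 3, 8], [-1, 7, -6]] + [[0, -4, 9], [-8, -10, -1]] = [[-1, -1, 17], [-9, -3, -7]]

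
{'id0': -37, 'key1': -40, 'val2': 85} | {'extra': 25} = {'id0': -37, 'key1': -40, 'val2': 85, 'extra': 25}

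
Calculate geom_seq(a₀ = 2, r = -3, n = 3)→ [2, -6, 18]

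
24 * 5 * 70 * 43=361200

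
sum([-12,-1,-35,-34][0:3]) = slice → [-12, -1, -35]
(-12) + (-1) + (-35)
= -48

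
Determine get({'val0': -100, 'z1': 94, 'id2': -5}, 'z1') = 94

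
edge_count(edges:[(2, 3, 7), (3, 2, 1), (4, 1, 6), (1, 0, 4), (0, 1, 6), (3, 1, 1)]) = 6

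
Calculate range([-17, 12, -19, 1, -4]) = 31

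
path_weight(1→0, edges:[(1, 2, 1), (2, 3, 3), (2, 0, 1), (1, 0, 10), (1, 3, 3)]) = 10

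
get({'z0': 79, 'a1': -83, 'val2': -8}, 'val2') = -8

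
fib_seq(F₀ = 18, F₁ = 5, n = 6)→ [18, 5, 23, 28, 51, 79]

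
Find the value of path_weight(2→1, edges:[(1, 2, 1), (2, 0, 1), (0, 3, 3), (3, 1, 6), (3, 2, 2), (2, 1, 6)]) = 6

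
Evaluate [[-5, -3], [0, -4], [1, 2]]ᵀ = [[-5, 0, 1], [-3, -4, 2]]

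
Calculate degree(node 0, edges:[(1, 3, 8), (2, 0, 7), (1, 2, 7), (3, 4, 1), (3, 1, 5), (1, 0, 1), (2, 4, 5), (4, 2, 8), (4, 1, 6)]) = 2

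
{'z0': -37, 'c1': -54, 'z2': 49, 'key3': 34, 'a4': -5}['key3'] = 34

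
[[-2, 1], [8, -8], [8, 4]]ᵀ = [[-2, 8, 8], [1, -8, 4]]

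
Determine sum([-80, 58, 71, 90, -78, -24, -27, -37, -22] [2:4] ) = slice → [71, 90]
71 + 90
= 161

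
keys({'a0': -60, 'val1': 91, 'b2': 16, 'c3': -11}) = ['a0', 'val1', 'b2', 'c3']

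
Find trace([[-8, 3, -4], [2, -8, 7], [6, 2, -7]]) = diagonal: (-8) + (-8) + (-7)
= -23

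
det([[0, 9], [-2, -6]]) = 18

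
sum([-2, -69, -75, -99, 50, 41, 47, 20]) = -87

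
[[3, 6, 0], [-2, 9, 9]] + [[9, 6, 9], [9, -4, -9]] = [[12, 12, 9], [7, 5, 0]]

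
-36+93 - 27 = 30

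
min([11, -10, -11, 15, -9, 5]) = -11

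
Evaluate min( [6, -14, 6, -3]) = -14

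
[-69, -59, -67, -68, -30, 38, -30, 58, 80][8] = 80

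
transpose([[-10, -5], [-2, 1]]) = [[-10, -2], [-5, 1]]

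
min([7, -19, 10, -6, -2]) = -19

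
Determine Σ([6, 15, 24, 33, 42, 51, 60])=6 + 15 + 24 + 33 + 42 + 51 + 60
= 231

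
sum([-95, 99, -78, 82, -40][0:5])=-32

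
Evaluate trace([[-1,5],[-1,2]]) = diagonal: (-1) + 2
= 1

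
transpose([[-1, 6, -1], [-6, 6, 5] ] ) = [[-1, -6], [6, 6], [-1, 5]]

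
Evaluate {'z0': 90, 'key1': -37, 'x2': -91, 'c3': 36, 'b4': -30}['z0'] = 90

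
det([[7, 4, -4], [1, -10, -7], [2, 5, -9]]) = (1)*(7)*det([[-10, -7], [5, -9]]) + (-1)*(4)*det([[1, -7], [2, -9]]) + (1)*(-4)*det([[1, -10], [2, 5]])
= 875 + -20 + -100
= 755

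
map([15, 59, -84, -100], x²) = [225, 3481, 7056, 10000]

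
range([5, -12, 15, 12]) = 27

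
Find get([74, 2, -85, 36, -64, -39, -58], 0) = 74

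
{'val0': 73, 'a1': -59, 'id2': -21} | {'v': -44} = {'val0': 73, 'a1': -59, 'id2': -21, 'v': -44}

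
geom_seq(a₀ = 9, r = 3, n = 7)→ a_0 = 9*3^0 = 9
a_1 = 9*3^1 = 27
a_2 = 9*3^2 = 81
...
= [9, 27, 81, 243, 729, 2187, 6561]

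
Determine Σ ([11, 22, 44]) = 11 + 22 + 44
= 77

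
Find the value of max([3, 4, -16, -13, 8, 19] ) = 19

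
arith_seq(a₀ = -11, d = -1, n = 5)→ [-11, -12, -13, -14, -15]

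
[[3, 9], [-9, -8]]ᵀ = [[3, -9], [9, -8]]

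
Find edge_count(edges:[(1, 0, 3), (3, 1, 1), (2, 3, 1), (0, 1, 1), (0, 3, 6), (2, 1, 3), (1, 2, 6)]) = 7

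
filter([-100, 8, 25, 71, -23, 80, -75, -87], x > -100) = keep x where x > -100: -100✗, 8✓, 25✓, 71✓, -23✓, 80✓, -75✓, -87✓
= [8, 25, 71, -23, 80, -75, -87]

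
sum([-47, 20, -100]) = -127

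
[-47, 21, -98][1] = 21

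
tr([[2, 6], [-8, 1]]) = 3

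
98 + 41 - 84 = 55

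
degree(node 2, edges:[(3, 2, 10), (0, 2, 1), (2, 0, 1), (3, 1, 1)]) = incident: (3,2), (0,2), (2,0)
= 3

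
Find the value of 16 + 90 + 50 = 156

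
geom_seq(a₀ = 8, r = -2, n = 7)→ [8, -16, 32, -64, 128, -256, 512]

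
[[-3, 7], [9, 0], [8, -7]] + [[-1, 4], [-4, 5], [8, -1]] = [[-4, 11], [5, 5], [16, -8]]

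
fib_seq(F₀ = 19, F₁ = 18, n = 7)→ [19, 18, 37, 55, 92, 147, 239]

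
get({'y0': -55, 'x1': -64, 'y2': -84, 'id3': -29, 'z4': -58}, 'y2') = -84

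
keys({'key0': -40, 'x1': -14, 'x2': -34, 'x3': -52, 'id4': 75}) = ['key0', 'x1', 'x2', 'x3', 'id4']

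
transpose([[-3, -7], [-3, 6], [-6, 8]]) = [[-3, -3, -6], [-7, 6, 8]]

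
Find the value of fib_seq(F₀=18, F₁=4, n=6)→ F_2 = F_1 + F_0 = 22
F_3 = F_2 + F_1 = 26
F_4 = F_3 + F_2 = 48
...
= [18, 4, 22, 26, 48, 74]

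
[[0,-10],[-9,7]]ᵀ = [[0, -9], [-10, 7]]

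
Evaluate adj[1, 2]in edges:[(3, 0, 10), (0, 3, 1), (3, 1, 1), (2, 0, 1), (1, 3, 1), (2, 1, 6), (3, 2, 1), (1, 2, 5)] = 5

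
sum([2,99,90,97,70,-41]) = 317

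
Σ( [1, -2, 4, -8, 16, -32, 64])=1 + -2 + 4 + -8 + 16 + -32 + 64
= 43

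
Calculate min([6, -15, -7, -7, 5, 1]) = -15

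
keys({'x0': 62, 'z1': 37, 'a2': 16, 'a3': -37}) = ['x0', 'z1', 'a2', 'a3']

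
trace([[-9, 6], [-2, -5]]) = -14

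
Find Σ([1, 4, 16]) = 1 + 4 + 16
= 21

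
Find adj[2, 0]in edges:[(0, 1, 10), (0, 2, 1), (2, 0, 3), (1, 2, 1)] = 3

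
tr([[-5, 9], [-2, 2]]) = diagonal: (-5) + 2
= -3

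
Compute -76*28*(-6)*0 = 0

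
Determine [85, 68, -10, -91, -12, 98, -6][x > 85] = keep x where x > 85: 85✗, 68✗, -10✗, -91✗, -12✗, 98✓, -6✗
= [98]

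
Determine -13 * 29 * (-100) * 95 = 3581500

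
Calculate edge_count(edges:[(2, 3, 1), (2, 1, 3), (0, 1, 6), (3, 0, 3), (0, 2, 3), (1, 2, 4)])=6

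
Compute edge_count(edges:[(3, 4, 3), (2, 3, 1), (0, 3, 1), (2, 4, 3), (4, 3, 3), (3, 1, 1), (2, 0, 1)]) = 7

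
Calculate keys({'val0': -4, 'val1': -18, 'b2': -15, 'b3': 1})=['val0', 'val1', 'b2', 'b3']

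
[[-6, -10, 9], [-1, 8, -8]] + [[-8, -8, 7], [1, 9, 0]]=[[-14, -18, 16], [0, 17, -8]]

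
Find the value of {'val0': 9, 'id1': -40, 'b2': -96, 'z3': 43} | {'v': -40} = {'val0': 9, 'id1': -40, 'b2': -96, 'z3': 43, 'v': -40}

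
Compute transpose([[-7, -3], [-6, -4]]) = [[-7, -6], [-3, -4]]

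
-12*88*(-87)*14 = 1286208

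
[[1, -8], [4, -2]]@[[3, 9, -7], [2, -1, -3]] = [[-13, 17, 17], [8, 38, -22]]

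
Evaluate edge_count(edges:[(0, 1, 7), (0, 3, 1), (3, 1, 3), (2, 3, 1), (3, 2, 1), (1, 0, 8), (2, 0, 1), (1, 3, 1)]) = 8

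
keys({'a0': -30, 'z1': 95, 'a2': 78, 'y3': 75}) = ['a0', 'z1', 'a2', 'y3']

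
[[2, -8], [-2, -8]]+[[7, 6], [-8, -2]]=[[9, -2], [-10, -10]]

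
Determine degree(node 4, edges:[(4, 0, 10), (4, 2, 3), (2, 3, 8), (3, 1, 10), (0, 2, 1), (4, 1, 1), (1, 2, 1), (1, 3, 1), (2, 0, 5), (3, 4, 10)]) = 4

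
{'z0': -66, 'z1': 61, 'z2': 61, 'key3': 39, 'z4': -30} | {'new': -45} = {'z0': -66, 'z1': 61, 'z2': 61, 'key3': 39, 'z4': -30, 'new': -45}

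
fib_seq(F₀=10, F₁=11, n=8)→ F_2 = F_1 + F_0 = 21
F_3 = F_2 + F_1 = 32
F_4 = F_3 + F_2 = 53
...
= [10, 11, 21, 32, 53, 85, 138, 223]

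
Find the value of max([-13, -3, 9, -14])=9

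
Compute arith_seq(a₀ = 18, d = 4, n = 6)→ [18, 22, 26, 30, 34, 38]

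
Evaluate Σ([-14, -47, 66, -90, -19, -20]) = -124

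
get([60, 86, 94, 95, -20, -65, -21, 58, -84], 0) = 60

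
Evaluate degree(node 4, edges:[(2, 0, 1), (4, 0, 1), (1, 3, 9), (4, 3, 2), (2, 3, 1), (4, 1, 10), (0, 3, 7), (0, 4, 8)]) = 4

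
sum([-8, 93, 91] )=176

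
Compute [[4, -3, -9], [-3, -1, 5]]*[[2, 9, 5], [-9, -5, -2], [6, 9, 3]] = [[-19, -30, -1], [33, 23, 2]]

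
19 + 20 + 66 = 105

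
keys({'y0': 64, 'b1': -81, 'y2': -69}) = ['y0', 'b1', 'y2']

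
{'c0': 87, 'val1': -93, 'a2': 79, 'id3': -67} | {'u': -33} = {'c0': 87, 'val1': -93, 'a2': 79, 'id3': -67, 'u': -33}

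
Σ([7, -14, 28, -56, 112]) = 7 + -14 + 28 + -56 + 112
= 77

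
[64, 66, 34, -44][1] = 66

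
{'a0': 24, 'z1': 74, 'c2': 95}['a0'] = 24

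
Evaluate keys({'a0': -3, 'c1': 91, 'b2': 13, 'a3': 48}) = ['a0', 'c1', 'b2', 'a3']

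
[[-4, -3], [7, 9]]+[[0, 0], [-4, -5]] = [[-4, -3], [3, 4]]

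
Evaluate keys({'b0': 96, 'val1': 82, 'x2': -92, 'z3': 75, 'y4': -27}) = ['b0', 'val1', 'x2', 'z3', 'y4']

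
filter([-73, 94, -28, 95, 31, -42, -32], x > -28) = [94, 95, 31]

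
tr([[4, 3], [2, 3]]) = 7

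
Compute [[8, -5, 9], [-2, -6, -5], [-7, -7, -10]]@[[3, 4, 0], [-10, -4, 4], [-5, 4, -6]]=C[0][0] = (8)*(3) + (-5)*(-10) + (9)*(-5) = 29
C[0][1] = (8)*(4) + (-5)*(-4) + (9)*(4) = 88
C[0][2] = (8)*(0) + (-5)*(4) + (9)*(-6) = -74
C[1][0] = (-2)*(3) + (-6)*(-10) + (-5)*(-5) = 79
C[1][1] = (-2)*(4) + (-6)*(-4) + (-5)*(4) = -4
C[1][2] = (-2)*(0) + (-6)*(4) + (-5)*(-6) = 6
... (3 more cells)
= [[29, 88, -74], [79, -4, 6], [99, -40, 32]]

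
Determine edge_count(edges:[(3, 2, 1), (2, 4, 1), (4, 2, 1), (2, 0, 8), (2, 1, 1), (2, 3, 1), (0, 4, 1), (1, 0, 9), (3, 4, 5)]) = 9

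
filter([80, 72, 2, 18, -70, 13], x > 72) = [80]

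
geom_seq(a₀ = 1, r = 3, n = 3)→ a_0 = 1*3^0 = 1
a_1 = 1*3^1 = 3
a_2 = 1*3^2 = 9
= [1, 3, 9]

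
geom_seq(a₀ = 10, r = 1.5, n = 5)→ [10.0, 15.0, 22.5, 33.75, 50.625]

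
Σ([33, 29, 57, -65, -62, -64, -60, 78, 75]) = 33 + 29 + 57 + (-65) + (-62) + (-64) + (-60) + 78 + 75
= 21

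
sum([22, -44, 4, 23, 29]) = 34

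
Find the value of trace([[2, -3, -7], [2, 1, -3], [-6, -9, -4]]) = -1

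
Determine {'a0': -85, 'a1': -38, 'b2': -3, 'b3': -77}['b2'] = -3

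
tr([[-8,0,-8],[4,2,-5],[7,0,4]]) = diagonal: (-8) + 2 + 4
= -2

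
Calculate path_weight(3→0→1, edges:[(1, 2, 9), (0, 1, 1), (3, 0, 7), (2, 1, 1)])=8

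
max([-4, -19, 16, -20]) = 16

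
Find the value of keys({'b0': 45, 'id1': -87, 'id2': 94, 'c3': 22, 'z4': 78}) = ['b0', 'id1', 'id2', 'c3', 'z4']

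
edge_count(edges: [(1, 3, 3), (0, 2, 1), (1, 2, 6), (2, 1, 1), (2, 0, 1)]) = 5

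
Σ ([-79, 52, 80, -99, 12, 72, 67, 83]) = (-79) + 52 + 80 + (-99) + 12 + 72 + 67 + 83
= 188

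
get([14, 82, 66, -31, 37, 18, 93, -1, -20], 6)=93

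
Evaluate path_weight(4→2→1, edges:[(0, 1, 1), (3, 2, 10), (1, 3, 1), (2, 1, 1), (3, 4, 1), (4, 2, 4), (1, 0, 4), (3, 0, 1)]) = 5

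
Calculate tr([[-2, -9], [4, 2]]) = diagonal: (-2) + 2
= 0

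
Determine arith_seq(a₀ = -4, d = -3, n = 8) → a_0 = -4 + 0*-3 = -4
a_1 = -4 + 1*-3 = -7
a_2 = -4 + 2*-3 = -10
...
= [-4, -7, -10, -13, -16, -19, -22, -25]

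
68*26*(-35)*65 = -4022200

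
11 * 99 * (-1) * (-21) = 22869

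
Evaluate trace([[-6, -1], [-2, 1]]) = -5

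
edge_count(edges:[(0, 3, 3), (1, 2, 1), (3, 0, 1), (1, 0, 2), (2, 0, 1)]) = 5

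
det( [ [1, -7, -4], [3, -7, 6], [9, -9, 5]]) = -398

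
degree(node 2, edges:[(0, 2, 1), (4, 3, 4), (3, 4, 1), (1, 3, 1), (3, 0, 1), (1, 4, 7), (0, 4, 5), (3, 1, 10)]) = incident: (0,2)
= 1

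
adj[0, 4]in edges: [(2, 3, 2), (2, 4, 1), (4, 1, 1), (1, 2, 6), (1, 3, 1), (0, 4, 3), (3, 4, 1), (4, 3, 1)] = 3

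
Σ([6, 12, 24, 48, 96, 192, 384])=762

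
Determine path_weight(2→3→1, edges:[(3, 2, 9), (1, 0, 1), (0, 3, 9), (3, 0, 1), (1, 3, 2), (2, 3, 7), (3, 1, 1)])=8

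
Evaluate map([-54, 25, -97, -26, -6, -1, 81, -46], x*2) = [-108, 50, -194, -52, -12, -2, 162, -92]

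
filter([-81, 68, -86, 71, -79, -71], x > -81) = [68, 71, -79, -71]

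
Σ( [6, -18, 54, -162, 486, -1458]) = -1092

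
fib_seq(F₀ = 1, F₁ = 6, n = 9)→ F_2 = F_1 + F_0 = 7
F_3 = F_2 + F_1 = 13
F_4 = F_3 + F_2 = 20
...
= [1, 6, 7, 13, 20, 33, 53, 86, 139]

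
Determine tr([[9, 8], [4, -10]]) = diagonal: 9 + (-10)
= -1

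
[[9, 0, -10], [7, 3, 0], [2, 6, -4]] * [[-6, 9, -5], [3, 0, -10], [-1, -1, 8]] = C[0][0] = (9)*(-6) + (0)*(3) + (-10)*(-1) = -44
C[0][1] = (9)*(9) + (0)*(0) + (-10)*(-1) = 91
C[0][2] = (9)*(-5) + (0)*(-10) + (-10)*(8) = -125
C[1][0] = (7)*(-6) + (3)*(3) + (0)*(-1) = -33
C[1][1] = (7)*(9) + (3)*(0) + (0)*(-1) = 63
C[1][2] = (7)*(-5) + (3)*(-10) + (0)*(8) = -65
... (3 more cells)
= [[-44, 91, -125], [-33, 63, -65], [10, 22, -102]]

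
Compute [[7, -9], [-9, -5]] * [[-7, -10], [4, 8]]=[[-85, -142], [43, 50]]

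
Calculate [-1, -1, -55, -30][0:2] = [-1, -1]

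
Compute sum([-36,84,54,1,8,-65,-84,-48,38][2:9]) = -96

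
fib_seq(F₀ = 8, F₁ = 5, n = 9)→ F_2 = F_1 + F_0 = 13
F_3 = F_2 + F_1 = 18
F_4 = F_3 + F_2 = 31
...
= [8, 5, 13, 18, 31, 49, 80, 129, 209]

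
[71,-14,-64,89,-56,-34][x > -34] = [71, -14, 89]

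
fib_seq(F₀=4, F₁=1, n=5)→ F_2 = F_1 + F_0 = 5
F_3 = F_2 + F_1 = 6
F_4 = F_3 + F_2 = 11
= [4, 1, 5, 6, 11]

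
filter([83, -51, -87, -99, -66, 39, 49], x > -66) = keep x where x > -66: 83✓, -51✓, -87✗, -99✗, -66✗, 39✓, 49✓
= [83, -51, 39, 49]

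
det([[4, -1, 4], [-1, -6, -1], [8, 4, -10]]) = (1)*(4)*det([[-6, -1], [4, -10]]) + (-1)*(-1)*det([[-1, -1], [8, -10]]) + (1)*(4)*det([[-1, -6], [8, 4]])
= 256 + 18 + 176
= 450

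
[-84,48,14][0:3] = [-84, 48, 14]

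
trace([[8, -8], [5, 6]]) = 14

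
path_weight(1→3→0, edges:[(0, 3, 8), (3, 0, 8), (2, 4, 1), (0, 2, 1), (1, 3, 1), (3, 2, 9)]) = 9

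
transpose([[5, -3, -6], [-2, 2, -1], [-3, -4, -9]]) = [[5, -2, -3], [-3, 2, -4], [-6, -1, -9]]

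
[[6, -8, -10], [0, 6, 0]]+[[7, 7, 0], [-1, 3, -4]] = [[13, -1, -10], [-1, 9, -4]]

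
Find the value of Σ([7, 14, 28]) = 49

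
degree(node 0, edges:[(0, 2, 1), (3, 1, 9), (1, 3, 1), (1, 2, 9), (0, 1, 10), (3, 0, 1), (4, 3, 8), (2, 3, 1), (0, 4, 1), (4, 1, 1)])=incident: (0,2), (0,1), (3,0), (0,4)
= 4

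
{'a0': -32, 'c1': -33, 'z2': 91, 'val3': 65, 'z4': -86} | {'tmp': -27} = {'a0': -32, 'c1': -33, 'z2': 91, 'val3': 65, 'z4': -86, 'tmp': -27}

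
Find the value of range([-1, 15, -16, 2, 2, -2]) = 31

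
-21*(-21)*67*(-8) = -236376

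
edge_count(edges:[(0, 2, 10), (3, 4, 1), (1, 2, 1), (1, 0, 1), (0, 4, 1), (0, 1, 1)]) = 6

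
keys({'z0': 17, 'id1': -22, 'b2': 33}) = ['z0', 'id1', 'b2']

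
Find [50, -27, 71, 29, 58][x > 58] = [71]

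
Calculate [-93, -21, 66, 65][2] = 66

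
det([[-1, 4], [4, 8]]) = -24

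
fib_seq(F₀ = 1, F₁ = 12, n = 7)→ F_2 = F_1 + F_0 = 13
F_3 = F_2 + F_1 = 25
F_4 = F_3 + F_2 = 38
...
= [1, 12, 13, 25, 38, 63, 101]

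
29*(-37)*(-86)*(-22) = -2030116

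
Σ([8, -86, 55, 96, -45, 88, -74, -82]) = -40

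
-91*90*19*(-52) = 8091720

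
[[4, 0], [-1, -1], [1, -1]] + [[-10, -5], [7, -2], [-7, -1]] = [[-6, -5], [6, -3], [-6, -2]]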